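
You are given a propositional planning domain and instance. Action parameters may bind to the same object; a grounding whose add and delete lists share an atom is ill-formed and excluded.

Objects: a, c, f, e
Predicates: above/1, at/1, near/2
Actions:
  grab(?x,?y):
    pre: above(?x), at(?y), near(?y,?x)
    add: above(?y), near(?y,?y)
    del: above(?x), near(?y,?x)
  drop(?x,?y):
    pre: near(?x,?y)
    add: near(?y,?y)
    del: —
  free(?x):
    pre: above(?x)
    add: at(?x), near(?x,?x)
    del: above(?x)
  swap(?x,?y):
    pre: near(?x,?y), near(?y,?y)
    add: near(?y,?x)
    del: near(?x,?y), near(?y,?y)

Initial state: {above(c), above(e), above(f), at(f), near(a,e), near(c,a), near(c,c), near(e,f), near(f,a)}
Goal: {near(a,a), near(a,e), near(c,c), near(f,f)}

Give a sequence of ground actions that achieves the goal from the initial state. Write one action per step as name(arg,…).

1. drop(c,a)  →  {above(c), above(e), above(f), at(f), near(a,a), near(a,e), near(c,a), near(c,c), near(e,f), near(f,a)}
2. drop(e,f)  →  {above(c), above(e), above(f), at(f), near(a,a), near(a,e), near(c,a), near(c,c), near(e,f), near(f,a), near(f,f)}

drop(c,a); drop(e,f)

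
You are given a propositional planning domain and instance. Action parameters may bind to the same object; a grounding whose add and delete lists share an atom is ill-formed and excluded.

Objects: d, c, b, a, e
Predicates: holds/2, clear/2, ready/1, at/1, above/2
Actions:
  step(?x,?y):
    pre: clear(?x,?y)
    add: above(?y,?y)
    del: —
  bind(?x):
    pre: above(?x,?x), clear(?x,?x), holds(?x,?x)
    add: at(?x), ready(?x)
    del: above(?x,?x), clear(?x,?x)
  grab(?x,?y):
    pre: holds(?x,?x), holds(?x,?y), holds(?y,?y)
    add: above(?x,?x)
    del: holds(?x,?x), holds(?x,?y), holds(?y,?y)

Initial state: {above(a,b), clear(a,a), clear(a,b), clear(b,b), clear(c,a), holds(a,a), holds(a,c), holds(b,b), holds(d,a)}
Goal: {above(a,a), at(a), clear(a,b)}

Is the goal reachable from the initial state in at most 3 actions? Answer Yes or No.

Yes

1. step(c,a)  →  {above(a,a), above(a,b), clear(a,a), clear(a,b), clear(b,b), clear(c,a), holds(a,a), holds(a,c), holds(b,b), holds(d,a)}
2. bind(a)  →  {above(a,b), at(a), clear(a,b), clear(b,b), clear(c,a), holds(a,a), holds(a,c), holds(b,b), holds(d,a), ready(a)}
3. step(c,a)  →  {above(a,a), above(a,b), at(a), clear(a,b), clear(b,b), clear(c,a), holds(a,a), holds(a,c), holds(b,b), holds(d,a), ready(a)}
optimal plan length = 3; 3 ≤ 3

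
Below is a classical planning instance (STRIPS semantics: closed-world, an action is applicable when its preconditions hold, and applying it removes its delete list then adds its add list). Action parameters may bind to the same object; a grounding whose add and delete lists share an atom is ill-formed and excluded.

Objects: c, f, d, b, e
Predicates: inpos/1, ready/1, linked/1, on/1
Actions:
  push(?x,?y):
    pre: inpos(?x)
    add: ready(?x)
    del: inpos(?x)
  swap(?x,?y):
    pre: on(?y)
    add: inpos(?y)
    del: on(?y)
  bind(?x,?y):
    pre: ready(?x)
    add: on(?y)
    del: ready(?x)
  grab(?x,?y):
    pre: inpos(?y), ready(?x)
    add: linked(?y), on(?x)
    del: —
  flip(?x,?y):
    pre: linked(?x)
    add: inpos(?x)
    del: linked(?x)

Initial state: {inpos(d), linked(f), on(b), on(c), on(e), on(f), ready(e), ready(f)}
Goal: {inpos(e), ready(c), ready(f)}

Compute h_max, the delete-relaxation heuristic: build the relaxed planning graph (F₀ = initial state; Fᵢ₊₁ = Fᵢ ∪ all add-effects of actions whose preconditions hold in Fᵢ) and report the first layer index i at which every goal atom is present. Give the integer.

2

F0 = init (8 atoms)
F1 = F0 ∪ {inpos(b), inpos(c), inpos(e), inpos(f), linked(d), on(d), ready(d)}  (15 atoms)
F2 = F1 ∪ {linked(b), linked(c), linked(e), ready(b), ready(c)}  (20 atoms)
goal ⊆ F2  ⇒  h_max = 2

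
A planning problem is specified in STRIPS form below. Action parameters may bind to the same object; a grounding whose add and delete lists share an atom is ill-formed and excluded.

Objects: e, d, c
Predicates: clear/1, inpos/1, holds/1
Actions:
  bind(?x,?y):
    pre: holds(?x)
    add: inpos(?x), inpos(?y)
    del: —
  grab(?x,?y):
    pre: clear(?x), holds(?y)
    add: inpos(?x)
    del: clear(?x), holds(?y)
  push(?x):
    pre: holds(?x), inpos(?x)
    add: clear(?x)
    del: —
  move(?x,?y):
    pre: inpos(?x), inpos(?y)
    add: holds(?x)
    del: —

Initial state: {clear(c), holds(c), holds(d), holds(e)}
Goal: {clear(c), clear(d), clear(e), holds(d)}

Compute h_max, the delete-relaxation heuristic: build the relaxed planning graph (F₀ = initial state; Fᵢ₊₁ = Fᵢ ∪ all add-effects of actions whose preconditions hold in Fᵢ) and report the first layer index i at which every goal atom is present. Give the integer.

F0 = init (4 atoms)
F1 = F0 ∪ {inpos(c), inpos(d), inpos(e)}  (7 atoms)
F2 = F1 ∪ {clear(d), clear(e)}  (9 atoms)
goal ⊆ F2  ⇒  h_max = 2

2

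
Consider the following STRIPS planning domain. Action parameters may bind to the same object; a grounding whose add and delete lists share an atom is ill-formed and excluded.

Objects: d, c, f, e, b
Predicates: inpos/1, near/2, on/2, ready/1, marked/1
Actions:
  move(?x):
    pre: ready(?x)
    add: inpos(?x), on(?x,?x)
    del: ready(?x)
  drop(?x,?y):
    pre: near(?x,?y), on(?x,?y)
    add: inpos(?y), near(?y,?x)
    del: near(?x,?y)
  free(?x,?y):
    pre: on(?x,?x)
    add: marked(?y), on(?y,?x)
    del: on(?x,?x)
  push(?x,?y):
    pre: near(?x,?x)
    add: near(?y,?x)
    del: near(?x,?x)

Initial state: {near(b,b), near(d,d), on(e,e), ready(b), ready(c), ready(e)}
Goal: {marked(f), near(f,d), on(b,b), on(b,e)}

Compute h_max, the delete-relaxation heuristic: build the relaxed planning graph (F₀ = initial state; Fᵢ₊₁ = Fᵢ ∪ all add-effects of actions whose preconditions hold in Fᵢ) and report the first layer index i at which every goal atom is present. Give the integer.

F0 = init (6 atoms)
F1 = F0 ∪ {inpos(b), inpos(c), inpos(e), marked(b), marked(c), marked(d), marked(f), near(b,d), near(c,b), near(c,d), near(d,b), near(e,b), near(e,d), near(f,b), near(f,d), on(b,b), on(b,e), on(c,c), on(c,e), on(d,e), on(f,e)}  (27 atoms)
goal ⊆ F1  ⇒  h_max = 1

1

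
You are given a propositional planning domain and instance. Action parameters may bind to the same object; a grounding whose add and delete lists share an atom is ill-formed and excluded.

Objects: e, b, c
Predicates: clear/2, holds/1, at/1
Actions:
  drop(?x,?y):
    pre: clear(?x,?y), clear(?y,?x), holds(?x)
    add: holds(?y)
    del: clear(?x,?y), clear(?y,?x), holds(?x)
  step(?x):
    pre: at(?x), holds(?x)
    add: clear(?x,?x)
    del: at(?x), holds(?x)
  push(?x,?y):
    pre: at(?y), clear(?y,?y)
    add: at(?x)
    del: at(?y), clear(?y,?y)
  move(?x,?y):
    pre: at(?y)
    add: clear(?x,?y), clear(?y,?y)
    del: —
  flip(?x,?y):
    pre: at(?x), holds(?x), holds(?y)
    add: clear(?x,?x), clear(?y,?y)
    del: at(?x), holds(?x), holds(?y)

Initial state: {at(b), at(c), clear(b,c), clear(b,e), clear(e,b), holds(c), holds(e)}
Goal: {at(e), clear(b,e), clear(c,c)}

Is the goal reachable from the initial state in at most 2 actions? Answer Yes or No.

1. step(c)  →  {at(b), clear(b,c), clear(b,e), clear(c,c), clear(e,b), holds(e)}
2. move(e,b)  →  {at(b), clear(b,b), clear(b,c), clear(b,e), clear(c,c), clear(e,b), holds(e)}
3. push(e,b)  →  {at(e), clear(b,c), clear(b,e), clear(c,c), clear(e,b), holds(e)}
optimal plan length = 3; 3 > 2

No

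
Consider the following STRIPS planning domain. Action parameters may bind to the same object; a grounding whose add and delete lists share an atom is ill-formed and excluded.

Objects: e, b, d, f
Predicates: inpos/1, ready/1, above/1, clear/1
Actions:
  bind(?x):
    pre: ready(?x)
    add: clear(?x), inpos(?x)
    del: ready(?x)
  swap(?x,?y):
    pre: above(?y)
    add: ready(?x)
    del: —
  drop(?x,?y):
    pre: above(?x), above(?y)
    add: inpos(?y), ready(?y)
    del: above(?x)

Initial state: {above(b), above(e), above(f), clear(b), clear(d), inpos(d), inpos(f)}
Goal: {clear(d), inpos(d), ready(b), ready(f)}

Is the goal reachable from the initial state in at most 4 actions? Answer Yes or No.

Yes

1. swap(b,e)  →  {above(b), above(e), above(f), clear(b), clear(d), inpos(d), inpos(f), ready(b)}
2. swap(f,e)  →  {above(b), above(e), above(f), clear(b), clear(d), inpos(d), inpos(f), ready(b), ready(f)}
optimal plan length = 2; 2 ≤ 4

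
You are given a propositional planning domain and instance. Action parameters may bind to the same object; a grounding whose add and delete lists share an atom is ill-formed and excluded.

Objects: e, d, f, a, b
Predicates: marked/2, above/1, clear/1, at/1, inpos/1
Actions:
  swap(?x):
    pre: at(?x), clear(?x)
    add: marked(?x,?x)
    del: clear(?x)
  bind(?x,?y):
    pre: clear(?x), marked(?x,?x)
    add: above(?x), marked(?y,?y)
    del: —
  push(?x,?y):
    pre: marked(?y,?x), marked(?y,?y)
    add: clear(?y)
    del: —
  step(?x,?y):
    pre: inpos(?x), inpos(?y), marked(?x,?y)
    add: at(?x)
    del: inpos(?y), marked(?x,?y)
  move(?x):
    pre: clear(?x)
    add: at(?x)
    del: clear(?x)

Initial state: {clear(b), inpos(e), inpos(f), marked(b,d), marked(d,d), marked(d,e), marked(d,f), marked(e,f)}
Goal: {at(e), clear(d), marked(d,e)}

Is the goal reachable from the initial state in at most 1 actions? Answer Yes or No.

No

1. push(e,d)  →  {clear(b), clear(d), inpos(e), inpos(f), marked(b,d), marked(d,d), marked(d,e), marked(d,f), marked(e,f)}
2. step(e,f)  →  {at(e), clear(b), clear(d), inpos(e), marked(b,d), marked(d,d), marked(d,e), marked(d,f)}
optimal plan length = 2; 2 > 1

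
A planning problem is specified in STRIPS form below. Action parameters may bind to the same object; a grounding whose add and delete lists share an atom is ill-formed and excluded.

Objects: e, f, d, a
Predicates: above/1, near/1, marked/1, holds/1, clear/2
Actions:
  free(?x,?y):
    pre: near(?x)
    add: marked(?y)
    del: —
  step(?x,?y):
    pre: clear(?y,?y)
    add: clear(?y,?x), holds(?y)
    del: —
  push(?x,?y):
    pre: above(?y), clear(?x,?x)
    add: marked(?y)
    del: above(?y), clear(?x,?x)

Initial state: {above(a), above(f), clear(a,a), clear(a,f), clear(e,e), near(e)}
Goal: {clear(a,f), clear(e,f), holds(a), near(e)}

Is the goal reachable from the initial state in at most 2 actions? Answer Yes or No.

Yes

1. step(e,a)  →  {above(a), above(f), clear(a,a), clear(a,e), clear(a,f), clear(e,e), holds(a), near(e)}
2. step(f,e)  →  {above(a), above(f), clear(a,a), clear(a,e), clear(a,f), clear(e,e), clear(e,f), holds(a), holds(e), near(e)}
optimal plan length = 2; 2 ≤ 2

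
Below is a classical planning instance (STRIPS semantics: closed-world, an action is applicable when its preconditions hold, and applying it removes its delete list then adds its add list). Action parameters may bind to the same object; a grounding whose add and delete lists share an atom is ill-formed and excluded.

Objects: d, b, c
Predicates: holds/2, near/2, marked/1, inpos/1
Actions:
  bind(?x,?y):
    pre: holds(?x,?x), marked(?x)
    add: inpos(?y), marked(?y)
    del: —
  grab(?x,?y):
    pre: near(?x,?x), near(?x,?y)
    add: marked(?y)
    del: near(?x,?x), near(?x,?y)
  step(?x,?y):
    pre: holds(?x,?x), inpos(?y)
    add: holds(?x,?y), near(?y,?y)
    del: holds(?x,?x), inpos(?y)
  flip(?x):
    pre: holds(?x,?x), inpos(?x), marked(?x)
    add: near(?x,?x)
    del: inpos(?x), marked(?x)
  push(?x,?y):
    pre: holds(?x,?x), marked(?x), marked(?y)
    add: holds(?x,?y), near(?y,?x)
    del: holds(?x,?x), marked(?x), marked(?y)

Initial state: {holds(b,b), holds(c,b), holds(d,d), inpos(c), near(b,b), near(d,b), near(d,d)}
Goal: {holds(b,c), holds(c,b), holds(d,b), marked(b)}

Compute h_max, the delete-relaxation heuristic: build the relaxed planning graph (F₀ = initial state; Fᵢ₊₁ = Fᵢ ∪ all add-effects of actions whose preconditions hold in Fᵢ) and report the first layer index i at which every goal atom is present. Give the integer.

F0 = init (7 atoms)
F1 = F0 ∪ {holds(b,c), holds(d,c), marked(b), marked(d), near(c,c)}  (12 atoms)
F2 = F1 ∪ {holds(b,d), holds(d,b), inpos(b), inpos(d), marked(c), near(b,d)}  (18 atoms)
goal ⊆ F2  ⇒  h_max = 2

2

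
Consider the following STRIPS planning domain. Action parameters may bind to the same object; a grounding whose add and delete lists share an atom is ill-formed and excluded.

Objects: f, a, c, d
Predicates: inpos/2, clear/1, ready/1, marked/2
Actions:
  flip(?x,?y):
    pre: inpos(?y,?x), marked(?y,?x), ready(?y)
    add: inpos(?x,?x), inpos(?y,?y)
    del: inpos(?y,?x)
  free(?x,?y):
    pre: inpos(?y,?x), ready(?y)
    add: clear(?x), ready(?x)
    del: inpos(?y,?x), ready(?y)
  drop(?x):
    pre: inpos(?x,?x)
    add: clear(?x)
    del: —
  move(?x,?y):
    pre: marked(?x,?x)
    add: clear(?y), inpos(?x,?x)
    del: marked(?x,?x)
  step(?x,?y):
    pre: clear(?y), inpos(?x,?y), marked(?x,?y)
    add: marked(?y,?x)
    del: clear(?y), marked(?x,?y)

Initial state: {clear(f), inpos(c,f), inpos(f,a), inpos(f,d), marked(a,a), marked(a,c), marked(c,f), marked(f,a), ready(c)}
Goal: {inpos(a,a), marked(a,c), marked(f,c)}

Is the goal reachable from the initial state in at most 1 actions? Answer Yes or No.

1. move(a,f)  →  {clear(f), inpos(a,a), inpos(c,f), inpos(f,a), inpos(f,d), marked(a,c), marked(c,f), marked(f,a), ready(c)}
2. step(c,f)  →  {inpos(a,a), inpos(c,f), inpos(f,a), inpos(f,d), marked(a,c), marked(f,a), marked(f,c), ready(c)}
optimal plan length = 2; 2 > 1

No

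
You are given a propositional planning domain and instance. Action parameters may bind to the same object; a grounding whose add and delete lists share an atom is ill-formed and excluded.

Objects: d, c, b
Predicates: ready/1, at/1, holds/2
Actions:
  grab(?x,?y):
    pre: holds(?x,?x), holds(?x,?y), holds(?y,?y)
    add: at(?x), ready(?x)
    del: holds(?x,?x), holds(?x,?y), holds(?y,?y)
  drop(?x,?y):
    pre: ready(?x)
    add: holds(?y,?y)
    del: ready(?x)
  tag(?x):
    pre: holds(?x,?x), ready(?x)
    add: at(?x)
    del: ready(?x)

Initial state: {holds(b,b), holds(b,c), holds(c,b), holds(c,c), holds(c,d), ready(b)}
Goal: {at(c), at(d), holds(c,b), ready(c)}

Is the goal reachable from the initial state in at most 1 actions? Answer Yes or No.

No

1. grab(c,c)  →  {at(c), holds(b,b), holds(b,c), holds(c,b), holds(c,d), ready(b), ready(c)}
2. drop(b,d)  →  {at(c), holds(b,b), holds(b,c), holds(c,b), holds(c,d), holds(d,d), ready(c)}
3. grab(d,d)  →  {at(c), at(d), holds(b,b), holds(b,c), holds(c,b), holds(c,d), ready(c), ready(d)}
optimal plan length = 3; 3 > 1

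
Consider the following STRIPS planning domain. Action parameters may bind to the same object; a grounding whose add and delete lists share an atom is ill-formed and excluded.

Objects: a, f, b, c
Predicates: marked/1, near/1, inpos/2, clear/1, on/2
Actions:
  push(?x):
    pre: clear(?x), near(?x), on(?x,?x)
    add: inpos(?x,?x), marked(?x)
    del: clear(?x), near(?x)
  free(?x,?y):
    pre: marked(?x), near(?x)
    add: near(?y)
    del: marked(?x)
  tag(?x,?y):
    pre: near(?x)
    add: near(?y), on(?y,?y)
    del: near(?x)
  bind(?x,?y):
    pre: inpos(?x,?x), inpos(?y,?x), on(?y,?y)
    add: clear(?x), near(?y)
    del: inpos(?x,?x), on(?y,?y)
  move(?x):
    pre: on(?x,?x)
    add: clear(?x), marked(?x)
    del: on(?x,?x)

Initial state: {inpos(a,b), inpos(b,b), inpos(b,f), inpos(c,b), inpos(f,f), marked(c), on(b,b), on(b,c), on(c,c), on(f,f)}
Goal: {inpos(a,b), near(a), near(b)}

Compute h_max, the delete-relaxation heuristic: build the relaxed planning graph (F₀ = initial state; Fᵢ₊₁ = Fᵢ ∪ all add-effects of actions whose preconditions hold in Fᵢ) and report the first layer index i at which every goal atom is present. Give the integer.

F0 = init (10 atoms)
F1 = F0 ∪ {clear(b), clear(c), clear(f), marked(b), marked(f), near(b), near(c), near(f)}  (18 atoms)
F2 = F1 ∪ {inpos(c,c), near(a), on(a,a)}  (21 atoms)
goal ⊆ F2  ⇒  h_max = 2

2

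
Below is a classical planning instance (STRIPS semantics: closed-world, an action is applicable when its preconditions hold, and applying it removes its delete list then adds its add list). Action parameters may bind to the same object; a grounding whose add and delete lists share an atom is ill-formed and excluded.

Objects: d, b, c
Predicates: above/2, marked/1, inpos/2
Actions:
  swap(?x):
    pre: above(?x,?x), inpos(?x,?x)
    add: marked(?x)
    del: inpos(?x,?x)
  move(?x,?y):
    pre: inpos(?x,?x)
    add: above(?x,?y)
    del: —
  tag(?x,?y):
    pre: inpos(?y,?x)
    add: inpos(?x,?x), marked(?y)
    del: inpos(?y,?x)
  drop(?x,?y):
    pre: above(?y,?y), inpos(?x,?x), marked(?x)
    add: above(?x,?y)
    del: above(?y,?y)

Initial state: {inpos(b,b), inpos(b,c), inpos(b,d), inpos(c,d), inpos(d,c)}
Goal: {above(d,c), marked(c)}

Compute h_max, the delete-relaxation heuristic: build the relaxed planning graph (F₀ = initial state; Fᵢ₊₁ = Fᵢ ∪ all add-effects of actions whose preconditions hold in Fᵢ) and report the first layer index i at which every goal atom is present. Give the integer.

2

F0 = init (5 atoms)
F1 = F0 ∪ {above(b,b), above(b,c), above(b,d), inpos(c,c), inpos(d,d), marked(b), marked(c), marked(d)}  (13 atoms)
F2 = F1 ∪ {above(c,b), above(c,c), above(c,d), above(d,b), above(d,c), above(d,d)}  (19 atoms)
goal ⊆ F2  ⇒  h_max = 2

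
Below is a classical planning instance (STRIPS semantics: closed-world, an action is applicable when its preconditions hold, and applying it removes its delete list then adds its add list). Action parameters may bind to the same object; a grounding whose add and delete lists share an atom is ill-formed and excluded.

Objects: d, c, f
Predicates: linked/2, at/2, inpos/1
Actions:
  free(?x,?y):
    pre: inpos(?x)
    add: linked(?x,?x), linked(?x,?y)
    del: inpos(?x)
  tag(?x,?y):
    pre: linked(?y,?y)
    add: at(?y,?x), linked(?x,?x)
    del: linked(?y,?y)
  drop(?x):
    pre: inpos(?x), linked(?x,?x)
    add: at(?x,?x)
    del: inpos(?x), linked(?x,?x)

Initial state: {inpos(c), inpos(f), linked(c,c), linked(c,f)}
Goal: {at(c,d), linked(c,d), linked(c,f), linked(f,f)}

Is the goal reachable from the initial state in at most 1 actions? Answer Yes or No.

1. free(c,d)  →  {inpos(f), linked(c,c), linked(c,d), linked(c,f)}
2. free(f,d)  →  {linked(c,c), linked(c,d), linked(c,f), linked(f,d), linked(f,f)}
3. tag(d,c)  →  {at(c,d), linked(c,d), linked(c,f), linked(d,d), linked(f,d), linked(f,f)}
optimal plan length = 3; 3 > 1

No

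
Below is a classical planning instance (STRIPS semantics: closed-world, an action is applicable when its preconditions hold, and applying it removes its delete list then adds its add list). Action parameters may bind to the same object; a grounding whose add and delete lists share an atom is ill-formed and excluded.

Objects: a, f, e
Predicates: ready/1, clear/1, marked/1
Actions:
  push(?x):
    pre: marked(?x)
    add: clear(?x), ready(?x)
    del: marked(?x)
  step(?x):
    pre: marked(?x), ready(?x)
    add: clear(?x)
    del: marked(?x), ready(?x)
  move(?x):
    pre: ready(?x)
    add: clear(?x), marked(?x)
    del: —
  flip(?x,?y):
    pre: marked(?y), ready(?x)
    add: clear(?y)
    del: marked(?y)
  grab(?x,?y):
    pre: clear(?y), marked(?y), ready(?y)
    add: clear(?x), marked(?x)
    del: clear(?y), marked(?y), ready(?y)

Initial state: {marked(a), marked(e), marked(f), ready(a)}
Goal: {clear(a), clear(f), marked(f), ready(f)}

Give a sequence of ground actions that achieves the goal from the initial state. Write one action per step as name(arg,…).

1. push(a)  →  {clear(a), marked(e), marked(f), ready(a)}
2. push(f)  →  {clear(a), clear(f), marked(e), ready(a), ready(f)}
3. move(f)  →  {clear(a), clear(f), marked(e), marked(f), ready(a), ready(f)}

push(a); push(f); move(f)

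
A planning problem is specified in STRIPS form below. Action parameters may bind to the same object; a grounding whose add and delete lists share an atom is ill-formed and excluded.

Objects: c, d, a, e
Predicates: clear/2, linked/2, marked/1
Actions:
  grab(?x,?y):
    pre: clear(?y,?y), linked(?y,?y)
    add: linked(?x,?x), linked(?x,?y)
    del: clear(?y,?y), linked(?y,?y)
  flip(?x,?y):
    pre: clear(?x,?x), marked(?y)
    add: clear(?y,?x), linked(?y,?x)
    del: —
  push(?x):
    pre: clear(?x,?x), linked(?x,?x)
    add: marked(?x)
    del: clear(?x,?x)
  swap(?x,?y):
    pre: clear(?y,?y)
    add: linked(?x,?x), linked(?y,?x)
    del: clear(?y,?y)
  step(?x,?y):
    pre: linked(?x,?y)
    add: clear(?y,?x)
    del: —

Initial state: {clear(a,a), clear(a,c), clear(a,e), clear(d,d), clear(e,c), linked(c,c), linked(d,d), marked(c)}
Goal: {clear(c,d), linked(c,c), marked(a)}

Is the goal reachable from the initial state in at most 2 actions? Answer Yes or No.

1. flip(d,c)  →  {clear(a,a), clear(a,c), clear(a,e), clear(c,d), clear(d,d), clear(e,c), linked(c,c), linked(c,d), linked(d,d), marked(c)}
2. grab(a,d)  →  {clear(a,a), clear(a,c), clear(a,e), clear(c,d), clear(e,c), linked(a,a), linked(a,d), linked(c,c), linked(c,d), marked(c)}
3. push(a)  →  {clear(a,c), clear(a,e), clear(c,d), clear(e,c), linked(a,a), linked(a,d), linked(c,c), linked(c,d), marked(a), marked(c)}
optimal plan length = 3; 3 > 2

No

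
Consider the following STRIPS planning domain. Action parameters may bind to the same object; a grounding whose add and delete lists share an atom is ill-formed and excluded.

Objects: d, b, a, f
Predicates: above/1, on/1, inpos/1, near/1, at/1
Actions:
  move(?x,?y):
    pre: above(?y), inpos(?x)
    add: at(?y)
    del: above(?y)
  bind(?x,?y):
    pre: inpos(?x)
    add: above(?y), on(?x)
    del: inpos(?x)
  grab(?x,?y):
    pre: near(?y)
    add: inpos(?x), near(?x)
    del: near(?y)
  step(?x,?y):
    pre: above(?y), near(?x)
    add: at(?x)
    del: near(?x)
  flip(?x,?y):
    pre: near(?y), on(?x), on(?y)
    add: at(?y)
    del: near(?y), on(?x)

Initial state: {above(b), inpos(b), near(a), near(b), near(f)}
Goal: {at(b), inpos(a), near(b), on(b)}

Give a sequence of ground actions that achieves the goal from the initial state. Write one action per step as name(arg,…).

1. move(b,b)  →  {at(b), inpos(b), near(a), near(b), near(f)}
2. bind(b,d)  →  {above(d), at(b), near(a), near(b), near(f), on(b)}
3. grab(a,f)  →  {above(d), at(b), inpos(a), near(a), near(b), on(b)}

move(b,b); bind(b,d); grab(a,f)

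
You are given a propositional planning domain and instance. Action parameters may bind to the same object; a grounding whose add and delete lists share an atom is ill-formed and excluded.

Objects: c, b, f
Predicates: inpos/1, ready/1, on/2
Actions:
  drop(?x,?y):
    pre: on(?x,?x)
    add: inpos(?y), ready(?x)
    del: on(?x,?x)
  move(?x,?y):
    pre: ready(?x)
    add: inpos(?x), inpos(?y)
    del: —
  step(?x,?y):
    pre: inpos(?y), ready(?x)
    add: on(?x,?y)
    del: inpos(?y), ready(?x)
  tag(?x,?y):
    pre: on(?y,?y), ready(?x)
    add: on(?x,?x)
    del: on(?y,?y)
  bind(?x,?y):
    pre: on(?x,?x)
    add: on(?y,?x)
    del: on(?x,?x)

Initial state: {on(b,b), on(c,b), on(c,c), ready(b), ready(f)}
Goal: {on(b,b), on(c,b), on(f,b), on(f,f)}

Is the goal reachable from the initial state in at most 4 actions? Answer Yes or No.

Yes

1. move(b,c)  →  {inpos(b), inpos(c), on(b,b), on(c,b), on(c,c), ready(b), ready(f)}
2. tag(f,c)  →  {inpos(b), inpos(c), on(b,b), on(c,b), on(f,f), ready(b), ready(f)}
3. step(f,b)  →  {inpos(c), on(b,b), on(c,b), on(f,b), on(f,f), ready(b)}
optimal plan length = 3; 3 ≤ 4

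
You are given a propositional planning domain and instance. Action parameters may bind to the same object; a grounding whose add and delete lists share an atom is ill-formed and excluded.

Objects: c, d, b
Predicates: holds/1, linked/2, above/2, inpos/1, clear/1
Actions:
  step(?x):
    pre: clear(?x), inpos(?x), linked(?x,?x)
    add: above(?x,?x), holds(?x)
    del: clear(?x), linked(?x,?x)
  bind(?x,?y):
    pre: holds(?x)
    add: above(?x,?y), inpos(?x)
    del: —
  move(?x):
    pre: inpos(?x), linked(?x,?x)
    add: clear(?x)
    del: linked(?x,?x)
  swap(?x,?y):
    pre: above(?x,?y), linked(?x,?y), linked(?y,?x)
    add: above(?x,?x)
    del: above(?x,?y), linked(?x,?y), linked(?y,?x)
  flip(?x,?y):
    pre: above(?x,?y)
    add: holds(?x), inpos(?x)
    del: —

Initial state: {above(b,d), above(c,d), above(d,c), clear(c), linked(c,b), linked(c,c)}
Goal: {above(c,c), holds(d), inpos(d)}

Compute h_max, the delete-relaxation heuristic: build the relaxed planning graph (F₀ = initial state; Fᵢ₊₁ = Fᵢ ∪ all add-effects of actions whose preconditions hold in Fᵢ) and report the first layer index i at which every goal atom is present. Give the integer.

F0 = init (6 atoms)
F1 = F0 ∪ {holds(b), holds(c), holds(d), inpos(b), inpos(c), inpos(d)}  (12 atoms)
F2 = F1 ∪ {above(b,b), above(b,c), above(c,b), above(c,c), above(d,b), above(d,d)}  (18 atoms)
goal ⊆ F2  ⇒  h_max = 2

2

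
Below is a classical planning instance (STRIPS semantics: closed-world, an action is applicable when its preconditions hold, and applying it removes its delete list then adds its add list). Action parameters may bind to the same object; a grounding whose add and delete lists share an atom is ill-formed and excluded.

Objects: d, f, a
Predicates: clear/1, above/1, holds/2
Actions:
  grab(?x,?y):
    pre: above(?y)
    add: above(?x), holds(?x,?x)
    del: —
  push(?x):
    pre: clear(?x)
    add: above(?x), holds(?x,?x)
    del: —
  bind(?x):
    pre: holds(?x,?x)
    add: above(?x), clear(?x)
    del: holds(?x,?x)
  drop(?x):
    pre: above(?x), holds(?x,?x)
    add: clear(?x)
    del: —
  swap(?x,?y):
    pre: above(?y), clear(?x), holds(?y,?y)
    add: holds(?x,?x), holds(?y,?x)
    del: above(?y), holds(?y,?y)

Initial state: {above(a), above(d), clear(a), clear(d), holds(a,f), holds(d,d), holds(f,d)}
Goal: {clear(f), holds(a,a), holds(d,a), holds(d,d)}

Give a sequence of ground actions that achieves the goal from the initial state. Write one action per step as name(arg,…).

1. grab(f,d)  →  {above(a), above(d), above(f), clear(a), clear(d), holds(a,f), holds(d,d), holds(f,d), holds(f,f)}
2. bind(f)  →  {above(a), above(d), above(f), clear(a), clear(d), clear(f), holds(a,f), holds(d,d), holds(f,d)}
3. swap(a,d)  →  {above(a), above(f), clear(a), clear(d), clear(f), holds(a,a), holds(a,f), holds(d,a), holds(f,d)}
4. grab(d,f)  →  {above(a), above(d), above(f), clear(a), clear(d), clear(f), holds(a,a), holds(a,f), holds(d,a), holds(d,d), holds(f,d)}

grab(f,d); bind(f); swap(a,d); grab(d,f)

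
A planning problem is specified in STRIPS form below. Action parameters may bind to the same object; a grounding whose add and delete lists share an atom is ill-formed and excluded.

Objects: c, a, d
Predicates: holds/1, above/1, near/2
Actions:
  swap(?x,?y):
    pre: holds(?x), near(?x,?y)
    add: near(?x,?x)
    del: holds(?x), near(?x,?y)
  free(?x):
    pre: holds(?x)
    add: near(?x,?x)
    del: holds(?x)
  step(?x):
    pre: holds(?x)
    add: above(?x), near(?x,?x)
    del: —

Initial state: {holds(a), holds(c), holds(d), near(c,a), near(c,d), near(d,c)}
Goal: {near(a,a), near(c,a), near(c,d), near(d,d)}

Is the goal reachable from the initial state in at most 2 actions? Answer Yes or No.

1. swap(d,c)  →  {holds(a), holds(c), near(c,a), near(c,d), near(d,d)}
2. free(a)  →  {holds(c), near(a,a), near(c,a), near(c,d), near(d,d)}
optimal plan length = 2; 2 ≤ 2

Yes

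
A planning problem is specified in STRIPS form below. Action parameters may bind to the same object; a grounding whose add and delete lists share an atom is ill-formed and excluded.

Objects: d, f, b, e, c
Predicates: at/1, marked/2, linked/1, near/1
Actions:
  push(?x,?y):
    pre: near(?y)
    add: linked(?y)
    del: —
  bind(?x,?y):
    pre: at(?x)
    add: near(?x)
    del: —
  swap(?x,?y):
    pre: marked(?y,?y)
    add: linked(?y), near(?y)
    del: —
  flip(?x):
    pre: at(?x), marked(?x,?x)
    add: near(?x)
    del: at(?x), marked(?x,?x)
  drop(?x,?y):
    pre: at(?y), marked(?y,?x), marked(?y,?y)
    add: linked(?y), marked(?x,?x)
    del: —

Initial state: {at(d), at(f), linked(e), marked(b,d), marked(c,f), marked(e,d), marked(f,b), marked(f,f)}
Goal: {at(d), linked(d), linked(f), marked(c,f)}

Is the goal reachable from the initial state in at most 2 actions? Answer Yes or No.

1. bind(d,d)  →  {at(d), at(f), linked(e), marked(b,d), marked(c,f), marked(e,d), marked(f,b), marked(f,f), near(d)}
2. push(d,d)  →  {at(d), at(f), linked(d), linked(e), marked(b,d), marked(c,f), marked(e,d), marked(f,b), marked(f,f), near(d)}
3. swap(d,f)  →  {at(d), at(f), linked(d), linked(e), linked(f), marked(b,d), marked(c,f), marked(e,d), marked(f,b), marked(f,f), near(d), near(f)}
optimal plan length = 3; 3 > 2

No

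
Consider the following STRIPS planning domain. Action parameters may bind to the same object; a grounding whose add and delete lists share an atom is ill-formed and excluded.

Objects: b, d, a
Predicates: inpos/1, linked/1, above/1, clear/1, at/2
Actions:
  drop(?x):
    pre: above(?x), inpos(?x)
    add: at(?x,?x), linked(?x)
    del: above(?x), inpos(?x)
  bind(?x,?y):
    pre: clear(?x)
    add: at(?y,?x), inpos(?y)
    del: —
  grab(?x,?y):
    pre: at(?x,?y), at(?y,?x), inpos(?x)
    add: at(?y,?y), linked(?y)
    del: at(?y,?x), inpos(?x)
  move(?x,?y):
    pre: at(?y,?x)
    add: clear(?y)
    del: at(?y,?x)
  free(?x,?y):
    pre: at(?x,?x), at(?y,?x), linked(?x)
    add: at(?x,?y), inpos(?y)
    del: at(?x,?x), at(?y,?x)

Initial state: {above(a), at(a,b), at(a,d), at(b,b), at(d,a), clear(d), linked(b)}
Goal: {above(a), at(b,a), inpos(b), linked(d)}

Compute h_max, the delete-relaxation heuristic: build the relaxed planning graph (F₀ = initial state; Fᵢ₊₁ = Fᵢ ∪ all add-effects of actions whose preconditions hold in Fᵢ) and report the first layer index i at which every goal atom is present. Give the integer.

2

F0 = init (7 atoms)
F1 = F0 ∪ {at(b,a), at(b,d), at(d,d), clear(a), clear(b), inpos(a), inpos(b), inpos(d)}  (15 atoms)
F2 = F1 ∪ {at(a,a), at(d,b), linked(a), linked(d)}  (19 atoms)
goal ⊆ F2  ⇒  h_max = 2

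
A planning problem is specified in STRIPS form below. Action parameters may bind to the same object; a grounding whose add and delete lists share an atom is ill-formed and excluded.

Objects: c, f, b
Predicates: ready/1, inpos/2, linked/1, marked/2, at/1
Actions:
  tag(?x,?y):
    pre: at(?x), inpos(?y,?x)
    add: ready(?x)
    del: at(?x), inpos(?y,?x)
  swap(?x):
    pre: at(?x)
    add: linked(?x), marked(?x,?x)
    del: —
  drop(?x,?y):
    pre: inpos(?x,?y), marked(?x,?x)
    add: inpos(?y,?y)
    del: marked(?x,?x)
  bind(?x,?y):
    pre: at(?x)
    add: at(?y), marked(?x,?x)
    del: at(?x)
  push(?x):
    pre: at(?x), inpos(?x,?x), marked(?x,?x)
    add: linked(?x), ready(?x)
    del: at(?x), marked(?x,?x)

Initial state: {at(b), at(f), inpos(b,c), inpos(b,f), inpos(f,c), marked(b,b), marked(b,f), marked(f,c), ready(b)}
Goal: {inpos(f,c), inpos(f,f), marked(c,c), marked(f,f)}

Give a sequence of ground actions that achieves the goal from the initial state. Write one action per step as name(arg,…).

drop(b,f); bind(f,c); swap(c)

1. drop(b,f)  →  {at(b), at(f), inpos(b,c), inpos(b,f), inpos(f,c), inpos(f,f), marked(b,f), marked(f,c), ready(b)}
2. bind(f,c)  →  {at(b), at(c), inpos(b,c), inpos(b,f), inpos(f,c), inpos(f,f), marked(b,f), marked(f,c), marked(f,f), ready(b)}
3. swap(c)  →  {at(b), at(c), inpos(b,c), inpos(b,f), inpos(f,c), inpos(f,f), linked(c), marked(b,f), marked(c,c), marked(f,c), marked(f,f), ready(b)}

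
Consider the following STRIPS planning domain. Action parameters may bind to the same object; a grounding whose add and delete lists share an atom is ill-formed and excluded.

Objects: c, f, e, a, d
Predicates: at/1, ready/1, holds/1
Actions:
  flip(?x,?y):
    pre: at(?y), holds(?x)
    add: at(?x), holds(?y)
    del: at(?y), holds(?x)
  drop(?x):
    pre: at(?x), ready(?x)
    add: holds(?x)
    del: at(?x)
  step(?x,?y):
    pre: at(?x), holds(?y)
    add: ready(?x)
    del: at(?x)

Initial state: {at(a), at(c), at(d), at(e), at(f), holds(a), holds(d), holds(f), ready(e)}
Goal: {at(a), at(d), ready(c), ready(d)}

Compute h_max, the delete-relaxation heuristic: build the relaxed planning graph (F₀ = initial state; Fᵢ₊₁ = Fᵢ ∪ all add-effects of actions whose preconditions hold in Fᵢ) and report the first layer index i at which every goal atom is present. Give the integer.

1

F0 = init (9 atoms)
F1 = F0 ∪ {holds(c), holds(e), ready(a), ready(c), ready(d), ready(f)}  (15 atoms)
goal ⊆ F1  ⇒  h_max = 1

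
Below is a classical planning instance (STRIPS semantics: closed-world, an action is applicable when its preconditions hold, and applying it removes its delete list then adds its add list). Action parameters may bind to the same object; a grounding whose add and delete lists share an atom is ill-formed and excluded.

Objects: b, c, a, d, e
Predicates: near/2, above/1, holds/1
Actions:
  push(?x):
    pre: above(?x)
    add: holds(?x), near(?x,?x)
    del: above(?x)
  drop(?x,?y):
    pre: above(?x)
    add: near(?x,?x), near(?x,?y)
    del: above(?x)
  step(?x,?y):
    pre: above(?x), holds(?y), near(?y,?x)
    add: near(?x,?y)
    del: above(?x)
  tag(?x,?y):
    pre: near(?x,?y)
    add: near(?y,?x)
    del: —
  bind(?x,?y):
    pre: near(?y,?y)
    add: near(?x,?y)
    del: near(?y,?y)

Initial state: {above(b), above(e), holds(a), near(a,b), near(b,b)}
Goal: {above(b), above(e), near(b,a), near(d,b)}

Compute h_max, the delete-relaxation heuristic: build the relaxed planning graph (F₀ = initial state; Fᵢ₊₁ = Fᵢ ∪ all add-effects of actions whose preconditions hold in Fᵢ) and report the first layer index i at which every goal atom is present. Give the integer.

1

F0 = init (5 atoms)
F1 = F0 ∪ {holds(b), holds(e), near(b,a), near(b,c), near(b,d), near(b,e), near(c,b), near(d,b), near(e,a), near(e,b), near(e,c), near(e,d), near(e,e)}  (18 atoms)
goal ⊆ F1  ⇒  h_max = 1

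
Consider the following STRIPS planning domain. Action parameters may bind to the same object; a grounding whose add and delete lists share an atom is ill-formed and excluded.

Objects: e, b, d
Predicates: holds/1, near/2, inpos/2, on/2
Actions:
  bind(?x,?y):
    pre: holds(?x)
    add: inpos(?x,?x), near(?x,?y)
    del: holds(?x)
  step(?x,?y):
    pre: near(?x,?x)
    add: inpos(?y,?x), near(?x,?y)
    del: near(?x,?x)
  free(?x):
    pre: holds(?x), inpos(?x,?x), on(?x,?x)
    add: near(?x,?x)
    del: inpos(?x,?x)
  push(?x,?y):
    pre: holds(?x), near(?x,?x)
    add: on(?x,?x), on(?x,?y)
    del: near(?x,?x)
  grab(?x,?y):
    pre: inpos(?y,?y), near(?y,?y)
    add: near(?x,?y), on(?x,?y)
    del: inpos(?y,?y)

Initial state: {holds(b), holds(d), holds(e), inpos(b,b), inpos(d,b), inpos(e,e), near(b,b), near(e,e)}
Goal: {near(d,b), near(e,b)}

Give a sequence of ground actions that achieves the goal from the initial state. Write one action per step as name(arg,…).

1. bind(e,b)  →  {holds(b), holds(d), inpos(b,b), inpos(d,b), inpos(e,e), near(b,b), near(e,b), near(e,e)}
2. bind(d,b)  →  {holds(b), inpos(b,b), inpos(d,b), inpos(d,d), inpos(e,e), near(b,b), near(d,b), near(e,b), near(e,e)}

bind(e,b); bind(d,b)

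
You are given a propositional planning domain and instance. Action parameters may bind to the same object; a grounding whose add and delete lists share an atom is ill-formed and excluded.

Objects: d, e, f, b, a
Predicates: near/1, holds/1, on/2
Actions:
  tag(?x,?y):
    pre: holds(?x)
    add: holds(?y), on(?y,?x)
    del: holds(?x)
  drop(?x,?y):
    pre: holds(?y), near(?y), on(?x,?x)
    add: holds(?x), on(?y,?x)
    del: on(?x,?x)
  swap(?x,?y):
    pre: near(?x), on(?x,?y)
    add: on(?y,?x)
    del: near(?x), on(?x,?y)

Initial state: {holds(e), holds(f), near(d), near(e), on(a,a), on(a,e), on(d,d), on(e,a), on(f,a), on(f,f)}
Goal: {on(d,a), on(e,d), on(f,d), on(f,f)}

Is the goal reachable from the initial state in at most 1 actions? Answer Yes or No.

No

1. drop(d,e)  →  {holds(d), holds(e), holds(f), near(d), near(e), on(a,a), on(a,e), on(e,a), on(e,d), on(f,a), on(f,f)}
2. drop(a,d)  →  {holds(a), holds(d), holds(e), holds(f), near(d), near(e), on(a,e), on(d,a), on(e,a), on(e,d), on(f,a), on(f,f)}
3. tag(d,f)  →  {holds(a), holds(e), holds(f), near(d), near(e), on(a,e), on(d,a), on(e,a), on(e,d), on(f,a), on(f,d), on(f,f)}
optimal plan length = 3; 3 > 1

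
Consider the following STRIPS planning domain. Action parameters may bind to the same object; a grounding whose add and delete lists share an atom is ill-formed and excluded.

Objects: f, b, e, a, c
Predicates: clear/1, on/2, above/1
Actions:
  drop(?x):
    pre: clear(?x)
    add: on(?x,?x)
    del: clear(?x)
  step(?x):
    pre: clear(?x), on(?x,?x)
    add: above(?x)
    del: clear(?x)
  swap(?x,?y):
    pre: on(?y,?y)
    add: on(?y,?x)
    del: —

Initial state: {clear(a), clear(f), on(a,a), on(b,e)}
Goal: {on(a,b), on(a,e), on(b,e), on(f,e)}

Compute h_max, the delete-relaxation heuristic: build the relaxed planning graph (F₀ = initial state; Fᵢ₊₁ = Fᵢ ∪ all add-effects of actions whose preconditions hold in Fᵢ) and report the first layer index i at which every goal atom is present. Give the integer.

2

F0 = init (4 atoms)
F1 = F0 ∪ {above(a), on(a,b), on(a,c), on(a,e), on(a,f), on(f,f)}  (10 atoms)
F2 = F1 ∪ {above(f), on(f,a), on(f,b), on(f,c), on(f,e)}  (15 atoms)
goal ⊆ F2  ⇒  h_max = 2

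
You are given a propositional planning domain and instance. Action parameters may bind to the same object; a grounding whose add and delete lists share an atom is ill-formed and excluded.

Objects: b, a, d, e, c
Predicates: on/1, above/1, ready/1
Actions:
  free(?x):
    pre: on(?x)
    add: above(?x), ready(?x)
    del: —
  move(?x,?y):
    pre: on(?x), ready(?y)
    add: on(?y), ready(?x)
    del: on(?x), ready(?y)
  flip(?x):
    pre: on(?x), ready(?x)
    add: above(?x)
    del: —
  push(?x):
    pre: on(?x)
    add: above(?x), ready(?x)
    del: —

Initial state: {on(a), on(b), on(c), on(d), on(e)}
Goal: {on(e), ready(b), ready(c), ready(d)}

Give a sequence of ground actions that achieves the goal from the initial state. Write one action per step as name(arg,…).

1. free(b)  →  {above(b), on(a), on(b), on(c), on(d), on(e), ready(b)}
2. free(d)  →  {above(b), above(d), on(a), on(b), on(c), on(d), on(e), ready(b), ready(d)}
3. free(c)  →  {above(b), above(c), above(d), on(a), on(b), on(c), on(d), on(e), ready(b), ready(c), ready(d)}

free(b); free(d); free(c)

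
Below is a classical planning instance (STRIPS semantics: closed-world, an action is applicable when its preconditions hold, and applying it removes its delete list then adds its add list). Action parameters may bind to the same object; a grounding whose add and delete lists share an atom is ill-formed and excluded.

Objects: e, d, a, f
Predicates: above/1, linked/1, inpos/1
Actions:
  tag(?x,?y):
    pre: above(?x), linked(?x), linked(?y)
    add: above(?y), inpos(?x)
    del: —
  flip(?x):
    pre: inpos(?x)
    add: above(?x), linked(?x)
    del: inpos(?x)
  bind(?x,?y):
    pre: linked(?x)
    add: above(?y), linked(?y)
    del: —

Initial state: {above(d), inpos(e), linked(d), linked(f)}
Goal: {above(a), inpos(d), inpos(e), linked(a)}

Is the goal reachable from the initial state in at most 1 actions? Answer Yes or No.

No

1. tag(d,d)  →  {above(d), inpos(d), inpos(e), linked(d), linked(f)}
2. bind(d,a)  →  {above(a), above(d), inpos(d), inpos(e), linked(a), linked(d), linked(f)}
optimal plan length = 2; 2 > 1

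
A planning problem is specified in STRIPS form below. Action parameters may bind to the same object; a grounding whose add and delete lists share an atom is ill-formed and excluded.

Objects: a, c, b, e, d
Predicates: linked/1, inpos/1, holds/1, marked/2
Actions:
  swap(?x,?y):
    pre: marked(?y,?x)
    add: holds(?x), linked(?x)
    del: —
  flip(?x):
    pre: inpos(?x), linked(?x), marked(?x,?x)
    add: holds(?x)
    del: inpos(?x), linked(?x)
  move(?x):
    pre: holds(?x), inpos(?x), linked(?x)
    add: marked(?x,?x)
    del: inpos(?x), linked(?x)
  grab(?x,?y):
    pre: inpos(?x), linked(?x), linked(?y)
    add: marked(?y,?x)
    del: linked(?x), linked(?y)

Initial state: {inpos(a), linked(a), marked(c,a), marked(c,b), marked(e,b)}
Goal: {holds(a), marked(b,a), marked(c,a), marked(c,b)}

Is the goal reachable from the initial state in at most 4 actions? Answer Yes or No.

1. swap(a,c)  →  {holds(a), inpos(a), linked(a), marked(c,a), marked(c,b), marked(e,b)}
2. swap(b,c)  →  {holds(a), holds(b), inpos(a), linked(a), linked(b), marked(c,a), marked(c,b), marked(e,b)}
3. grab(a,b)  →  {holds(a), holds(b), inpos(a), marked(b,a), marked(c,a), marked(c,b), marked(e,b)}
optimal plan length = 3; 3 ≤ 4

Yes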